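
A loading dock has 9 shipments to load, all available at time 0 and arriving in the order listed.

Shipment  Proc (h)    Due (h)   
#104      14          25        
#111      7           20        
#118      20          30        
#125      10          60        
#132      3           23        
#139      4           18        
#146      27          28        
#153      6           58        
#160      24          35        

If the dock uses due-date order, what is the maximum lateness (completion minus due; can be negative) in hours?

64

EDD (increasing due date): #139 #111 #132 #104 #146 #118 #160 #153 #125.
#139: 0→4, due 18, lateness -14
#111: 4→11, due 20, lateness -9
#132: 11→14, due 23, lateness -9
#104: 14→28, due 25, lateness 3
#146: 28→55, due 28, lateness 27
#118: 55→75, due 30, lateness 45
#160: 75→99, due 35, lateness 64
#153: 99→105, due 58, lateness 47
#125: 105→115, due 60, lateness 55
Maximum = 64.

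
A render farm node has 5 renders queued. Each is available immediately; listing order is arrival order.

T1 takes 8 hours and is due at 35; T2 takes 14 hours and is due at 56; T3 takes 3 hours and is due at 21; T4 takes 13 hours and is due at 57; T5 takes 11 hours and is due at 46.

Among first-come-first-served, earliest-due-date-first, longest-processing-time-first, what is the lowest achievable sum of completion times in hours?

FIFO (arrival order): T1 T2 T3 T4 T5.
T1: 0→8
T2: 8→22
T3: 22→25
T4: 25→38
T5: 38→49
Sum = 8+22+25+38+49 = 142.
EDD (increasing due date): T3 T1 T5 T2 T4.
T3: 0→3
T1: 3→11
T5: 11→22
T2: 22→36
T4: 36→49
Sum = 3+11+22+36+49 = 121.
LPT (decreasing processing time): T2 T4 T5 T1 T3.
T2: 0→14
T4: 14→27
T5: 27→38
T1: 38→46
T3: 46→49
Sum = 14+27+38+46+49 = 174.
FIFO 142, EDD 121, LPT 174 → minimum 121.

121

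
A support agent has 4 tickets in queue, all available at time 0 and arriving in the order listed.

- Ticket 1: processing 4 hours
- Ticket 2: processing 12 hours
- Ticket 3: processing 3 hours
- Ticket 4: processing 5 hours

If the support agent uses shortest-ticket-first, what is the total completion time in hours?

46

SPT (increasing processing time): Ticket 3 Ticket 1 Ticket 4 Ticket 2.
Ticket 3: 0→3
Ticket 1: 3→7
Ticket 4: 7→12
Ticket 2: 12→24
Sum = 3+7+12+24 = 46.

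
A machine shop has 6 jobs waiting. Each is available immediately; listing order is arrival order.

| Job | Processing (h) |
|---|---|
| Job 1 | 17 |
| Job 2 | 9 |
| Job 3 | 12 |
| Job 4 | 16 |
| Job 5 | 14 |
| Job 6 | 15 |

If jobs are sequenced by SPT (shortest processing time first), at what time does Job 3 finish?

21

SPT (increasing processing time): Job 2 Job 3 Job 5 Job 6 Job 4 Job 1.
Job 2: 0→9
Job 3: 9→21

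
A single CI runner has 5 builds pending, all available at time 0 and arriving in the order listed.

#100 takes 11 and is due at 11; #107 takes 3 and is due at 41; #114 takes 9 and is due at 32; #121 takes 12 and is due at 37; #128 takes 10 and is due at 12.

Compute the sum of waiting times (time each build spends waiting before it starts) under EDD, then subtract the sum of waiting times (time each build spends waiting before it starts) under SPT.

EDD (increasing due date): #100 #128 #114 #121 #107.
#100: waits 0, runs 0→11
#128: waits 11, runs 11→21
#114: waits 21, runs 21→30
#121: waits 30, runs 30→42
#107: waits 42, runs 42→45
Sum = 0+11+21+30+42 = 104.
SPT (increasing processing time): #107 #114 #128 #100 #121.
#107: waits 0, runs 0→3
#114: waits 3, runs 3→12
#128: waits 12, runs 12→22
#100: waits 22, runs 22→33
#121: waits 33, runs 33→45
Sum = 0+3+12+22+33 = 70.
Difference = 104 − 70 = 34.

34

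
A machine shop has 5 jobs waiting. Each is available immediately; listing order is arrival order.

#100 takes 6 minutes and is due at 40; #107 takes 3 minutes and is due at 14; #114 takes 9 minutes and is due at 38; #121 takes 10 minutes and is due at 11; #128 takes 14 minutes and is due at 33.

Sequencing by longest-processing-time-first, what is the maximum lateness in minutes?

28

LPT (decreasing processing time): #128 #121 #114 #100 #107.
#128: 0→14, due 33, lateness -19
#121: 14→24, due 11, lateness 13
#114: 24→33, due 38, lateness -5
#100: 33→39, due 40, lateness -1
#107: 39→42, due 14, lateness 28
Maximum = 28.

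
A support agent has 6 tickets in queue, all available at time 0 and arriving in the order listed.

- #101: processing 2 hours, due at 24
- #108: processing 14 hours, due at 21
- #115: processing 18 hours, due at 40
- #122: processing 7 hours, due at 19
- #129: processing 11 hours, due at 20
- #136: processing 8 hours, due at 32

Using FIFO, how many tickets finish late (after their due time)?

FIFO (arrival order): #101 #108 #115 #122 #129 #136.
#101: 0→2, due 24, tardiness 0
#108: 2→16, due 21, tardiness 0
#115: 16→34, due 40, tardiness 0
#122: 34→41, due 19, tardiness 22
#129: 41→52, due 20, tardiness 32
#136: 52→60, due 32, tardiness 28
Late tickets: 3.

3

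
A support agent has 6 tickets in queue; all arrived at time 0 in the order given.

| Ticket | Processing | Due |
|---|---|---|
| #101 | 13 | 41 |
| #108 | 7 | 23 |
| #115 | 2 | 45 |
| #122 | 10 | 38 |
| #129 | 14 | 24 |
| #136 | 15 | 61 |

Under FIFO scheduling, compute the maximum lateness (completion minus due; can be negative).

FIFO (arrival order): #101 #108 #115 #122 #129 #136.
#101: 0→13, due 41, lateness -28
#108: 13→20, due 23, lateness -3
#115: 20→22, due 45, lateness -23
#122: 22→32, due 38, lateness -6
#129: 32→46, due 24, lateness 22
#136: 46→61, due 61, lateness 0
Maximum = 22.

22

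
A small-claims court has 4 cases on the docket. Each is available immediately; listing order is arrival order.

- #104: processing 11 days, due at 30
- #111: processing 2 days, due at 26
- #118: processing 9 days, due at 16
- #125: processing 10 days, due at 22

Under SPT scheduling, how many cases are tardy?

SPT (increasing processing time): #111 #118 #125 #104.
#111: 0→2, due 26, tardiness 0
#118: 2→11, due 16, tardiness 0
#125: 11→21, due 22, tardiness 0
#104: 21→32, due 30, tardiness 2
Late cases: 1.

1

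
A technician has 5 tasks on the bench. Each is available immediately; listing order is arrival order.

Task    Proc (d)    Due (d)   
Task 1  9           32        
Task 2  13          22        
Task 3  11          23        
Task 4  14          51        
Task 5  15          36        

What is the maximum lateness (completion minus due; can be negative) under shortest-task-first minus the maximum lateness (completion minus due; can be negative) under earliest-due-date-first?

14

SPT (increasing processing time): Task 1 Task 3 Task 2 Task 4 Task 5.
Task 1: 0→9, due 32, lateness -23
Task 3: 9→20, due 23, lateness -3
Task 2: 20→33, due 22, lateness 11
Task 4: 33→47, due 51, lateness -4
Task 5: 47→62, due 36, lateness 26
Maximum = 26.
EDD (increasing due date): Task 2 Task 3 Task 1 Task 5 Task 4.
Task 2: 0→13, due 22, lateness -9
Task 3: 13→24, due 23, lateness 1
Task 1: 24→33, due 32, lateness 1
Task 5: 33→48, due 36, lateness 12
Task 4: 48→62, due 51, lateness 11
Maximum = 12.
Difference = 26 − 12 = 14.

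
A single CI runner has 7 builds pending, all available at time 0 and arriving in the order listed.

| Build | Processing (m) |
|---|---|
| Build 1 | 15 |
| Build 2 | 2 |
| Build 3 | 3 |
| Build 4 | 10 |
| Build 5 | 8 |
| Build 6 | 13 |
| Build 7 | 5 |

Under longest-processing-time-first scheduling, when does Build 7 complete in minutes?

LPT (decreasing processing time): Build 1 Build 6 Build 4 Build 5 Build 7 Build 3 Build 2.
Build 1: 0→15
Build 6: 15→28
Build 4: 28→38
Build 5: 38→46
Build 7: 46→51

51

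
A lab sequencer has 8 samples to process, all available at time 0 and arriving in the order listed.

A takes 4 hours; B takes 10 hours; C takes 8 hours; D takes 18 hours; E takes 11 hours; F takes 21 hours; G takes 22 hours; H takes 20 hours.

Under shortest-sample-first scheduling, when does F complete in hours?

SPT (increasing processing time): A C B E D H F G.
A: 0→4
C: 4→12
B: 12→22
E: 22→33
D: 33→51
H: 51→71
F: 71→92

92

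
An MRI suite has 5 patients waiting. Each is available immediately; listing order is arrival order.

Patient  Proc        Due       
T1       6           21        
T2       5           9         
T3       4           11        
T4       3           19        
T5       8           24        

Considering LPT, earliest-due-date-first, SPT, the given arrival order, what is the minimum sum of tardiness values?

LPT (decreasing processing time): T5 T1 T2 T3 T4.
T5: 0→8, due 24, tardiness 0
T1: 8→14, due 21, tardiness 0
T2: 14→19, due 9, tardiness 10
T3: 19→23, due 11, tardiness 12
T4: 23→26, due 19, tardiness 7
Sum = 0+0+10+12+7 = 29.
EDD (increasing due date): T2 T3 T4 T1 T5.
T2: 0→5, due 9, tardiness 0
T3: 5→9, due 11, tardiness 0
T4: 9→12, due 19, tardiness 0
T1: 12→18, due 21, tardiness 0
T5: 18→26, due 24, tardiness 2
Sum = 0+0+0+0+2 = 2.
SPT (increasing processing time): T4 T3 T2 T1 T5.
T4: 0→3, due 19, tardiness 0
T3: 3→7, due 11, tardiness 0
T2: 7→12, due 9, tardiness 3
T1: 12→18, due 21, tardiness 0
T5: 18→26, due 24, tardiness 2
Sum = 0+0+3+0+2 = 5.
FIFO (arrival order): T1 T2 T3 T4 T5.
T1: 0→6, due 21, tardiness 0
T2: 6→11, due 9, tardiness 2
T3: 11→15, due 11, tardiness 4
T4: 15→18, due 19, tardiness 0
T5: 18→26, due 24, tardiness 2
Sum = 0+2+4+0+2 = 8.
LPT 29, EDD 2, SPT 5, FIFO 8 → minimum 2.

2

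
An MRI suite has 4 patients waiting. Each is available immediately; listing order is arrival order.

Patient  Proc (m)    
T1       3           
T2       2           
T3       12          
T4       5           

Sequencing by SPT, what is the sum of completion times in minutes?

39

SPT (increasing processing time): T2 T1 T4 T3.
T2: 0→2
T1: 2→5
T4: 5→10
T3: 10→22
Sum = 2+5+10+22 = 39.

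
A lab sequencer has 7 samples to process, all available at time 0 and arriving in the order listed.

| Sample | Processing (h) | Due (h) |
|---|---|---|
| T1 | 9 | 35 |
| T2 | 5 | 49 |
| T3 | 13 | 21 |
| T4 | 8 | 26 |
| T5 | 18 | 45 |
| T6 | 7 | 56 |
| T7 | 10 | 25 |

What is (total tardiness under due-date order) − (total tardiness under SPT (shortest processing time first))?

EDD (increasing due date): T3 T7 T4 T1 T5 T2 T6.
T3: 0→13, due 21, tardiness 0
T7: 13→23, due 25, tardiness 0
T4: 23→31, due 26, tardiness 5
T1: 31→40, due 35, tardiness 5
T5: 40→58, due 45, tardiness 13
T2: 58→63, due 49, tardiness 14
T6: 63→70, due 56, tardiness 14
Sum = 0+0+5+5+13+14+14 = 51.
SPT (increasing processing time): T2 T6 T4 T1 T7 T3 T5.
T2: 0→5, due 49, tardiness 0
T6: 5→12, due 56, tardiness 0
T4: 12→20, due 26, tardiness 0
T1: 20→29, due 35, tardiness 0
T7: 29→39, due 25, tardiness 14
T3: 39→52, due 21, tardiness 31
T5: 52→70, due 45, tardiness 25
Sum = 0+0+0+0+14+31+25 = 70.
Difference = 51 − 70 = -19.

-19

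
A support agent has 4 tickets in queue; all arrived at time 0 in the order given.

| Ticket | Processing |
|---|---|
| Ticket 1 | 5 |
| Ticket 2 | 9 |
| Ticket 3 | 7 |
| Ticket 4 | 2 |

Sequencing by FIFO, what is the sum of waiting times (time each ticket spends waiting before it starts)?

40

FIFO (arrival order): Ticket 1 Ticket 2 Ticket 3 Ticket 4.
Ticket 1: waits 0, runs 0→5
Ticket 2: waits 5, runs 5→14
Ticket 3: waits 14, runs 14→21
Ticket 4: waits 21, runs 21→23
Sum = 0+5+14+21 = 40.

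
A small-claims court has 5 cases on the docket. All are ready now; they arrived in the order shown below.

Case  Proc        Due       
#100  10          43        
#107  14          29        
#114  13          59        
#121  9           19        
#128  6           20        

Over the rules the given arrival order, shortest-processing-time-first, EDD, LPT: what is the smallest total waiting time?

84

FIFO (arrival order): #100 #107 #114 #121 #128.
#100: waits 0, runs 0→10
#107: waits 10, runs 10→24
#114: waits 24, runs 24→37
#121: waits 37, runs 37→46
#128: waits 46, runs 46→52
Sum = 0+10+24+37+46 = 117.
SPT (increasing processing time): #128 #121 #100 #114 #107.
#128: waits 0, runs 0→6
#121: waits 6, runs 6→15
#100: waits 15, runs 15→25
#114: waits 25, runs 25→38
#107: waits 38, runs 38→52
Sum = 0+6+15+25+38 = 84.
EDD (increasing due date): #121 #128 #107 #100 #114.
#121: waits 0, runs 0→9
#128: waits 9, runs 9→15
#107: waits 15, runs 15→29
#100: waits 29, runs 29→39
#114: waits 39, runs 39→52
Sum = 0+9+15+29+39 = 92.
LPT (decreasing processing time): #107 #114 #100 #121 #128.
#107: waits 0, runs 0→14
#114: waits 14, runs 14→27
#100: waits 27, runs 27→37
#121: waits 37, runs 37→46
#128: waits 46, runs 46→52
Sum = 0+14+27+37+46 = 124.
FIFO 117, SPT 84, EDD 92, LPT 124 → minimum 84.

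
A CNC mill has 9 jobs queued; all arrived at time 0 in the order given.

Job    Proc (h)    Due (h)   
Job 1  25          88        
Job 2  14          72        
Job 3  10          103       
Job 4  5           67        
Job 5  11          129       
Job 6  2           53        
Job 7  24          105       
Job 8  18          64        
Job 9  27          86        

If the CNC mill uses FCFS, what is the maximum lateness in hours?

FIFO (arrival order): Job 1 Job 2 Job 3 Job 4 Job 5 Job 6 Job 7 Job 8 Job 9.
Job 1: 0→25, due 88, lateness -63
Job 2: 25→39, due 72, lateness -33
Job 3: 39→49, due 103, lateness -54
Job 4: 49→54, due 67, lateness -13
Job 5: 54→65, due 129, lateness -64
Job 6: 65→67, due 53, lateness 14
Job 7: 67→91, due 105, lateness -14
Job 8: 91→109, due 64, lateness 45
Job 9: 109→136, due 86, lateness 50
Maximum = 50.

50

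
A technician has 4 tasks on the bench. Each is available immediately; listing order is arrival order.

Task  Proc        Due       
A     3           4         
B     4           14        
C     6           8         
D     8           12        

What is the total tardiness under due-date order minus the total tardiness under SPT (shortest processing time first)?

EDD (increasing due date): A C D B.
A: 0→3, due 4, tardiness 0
C: 3→9, due 8, tardiness 1
D: 9→17, due 12, tardiness 5
B: 17→21, due 14, tardiness 7
Sum = 0+1+5+7 = 13.
SPT (increasing processing time): A B C D.
A: 0→3, due 4, tardiness 0
B: 3→7, due 14, tardiness 0
C: 7→13, due 8, tardiness 5
D: 13→21, due 12, tardiness 9
Sum = 0+0+5+9 = 14.
Difference = 13 − 14 = -1.

-1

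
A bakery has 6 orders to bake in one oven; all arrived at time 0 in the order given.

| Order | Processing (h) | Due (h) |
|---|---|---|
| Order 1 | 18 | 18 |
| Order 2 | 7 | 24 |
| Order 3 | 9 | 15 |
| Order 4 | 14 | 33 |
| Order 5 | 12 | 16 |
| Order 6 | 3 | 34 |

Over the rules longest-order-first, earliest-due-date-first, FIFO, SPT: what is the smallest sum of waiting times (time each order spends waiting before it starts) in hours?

108

LPT (decreasing processing time): Order 1 Order 4 Order 5 Order 3 Order 2 Order 6.
Order 1: waits 0, runs 0→18
Order 4: waits 18, runs 18→32
Order 5: waits 32, runs 32→44
Order 3: waits 44, runs 44→53
Order 2: waits 53, runs 53→60
Order 6: waits 60, runs 60→63
Sum = 0+18+32+44+53+60 = 207.
EDD (increasing due date): Order 3 Order 5 Order 1 Order 2 Order 4 Order 6.
Order 3: waits 0, runs 0→9
Order 5: waits 9, runs 9→21
Order 1: waits 21, runs 21→39
Order 2: waits 39, runs 39→46
Order 4: waits 46, runs 46→60
Order 6: waits 60, runs 60→63
Sum = 0+9+21+39+46+60 = 175.
FIFO (arrival order): Order 1 Order 2 Order 3 Order 4 Order 5 Order 6.
Order 1: waits 0, runs 0→18
Order 2: waits 18, runs 18→25
Order 3: waits 25, runs 25→34
Order 4: waits 34, runs 34→48
Order 5: waits 48, runs 48→60
Order 6: waits 60, runs 60→63
Sum = 0+18+25+34+48+60 = 185.
SPT (increasing processing time): Order 6 Order 2 Order 3 Order 5 Order 4 Order 1.
Order 6: waits 0, runs 0→3
Order 2: waits 3, runs 3→10
Order 3: waits 10, runs 10→19
Order 5: waits 19, runs 19→31
Order 4: waits 31, runs 31→45
Order 1: waits 45, runs 45→63
Sum = 0+3+10+19+31+45 = 108.
LPT 207, EDD 175, FIFO 185, SPT 108 → minimum 108.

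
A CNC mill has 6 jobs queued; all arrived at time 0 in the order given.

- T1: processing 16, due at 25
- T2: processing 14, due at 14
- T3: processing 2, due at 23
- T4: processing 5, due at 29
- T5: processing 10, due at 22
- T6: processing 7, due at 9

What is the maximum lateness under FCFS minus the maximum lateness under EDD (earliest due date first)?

20

FIFO (arrival order): T1 T2 T3 T4 T5 T6.
T1: 0→16, due 25, lateness -9
T2: 16→30, due 14, lateness 16
T3: 30→32, due 23, lateness 9
T4: 32→37, due 29, lateness 8
T5: 37→47, due 22, lateness 25
T6: 47→54, due 9, lateness 45
Maximum = 45.
EDD (increasing due date): T6 T2 T5 T3 T1 T4.
T6: 0→7, due 9, lateness -2
T2: 7→21, due 14, lateness 7
T5: 21→31, due 22, lateness 9
T3: 31→33, due 23, lateness 10
T1: 33→49, due 25, lateness 24
T4: 49→54, due 29, lateness 25
Maximum = 25.
Difference = 45 − 25 = 20.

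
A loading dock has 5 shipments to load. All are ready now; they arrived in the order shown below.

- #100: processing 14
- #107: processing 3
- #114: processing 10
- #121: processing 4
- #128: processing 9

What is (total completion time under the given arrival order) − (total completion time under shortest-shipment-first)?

37

FIFO (arrival order): #100 #107 #114 #121 #128.
#100: 0→14
#107: 14→17
#114: 17→27
#121: 27→31
#128: 31→40
Sum = 14+17+27+31+40 = 129.
SPT (increasing processing time): #107 #121 #128 #114 #100.
#107: 0→3
#121: 3→7
#128: 7→16
#114: 16→26
#100: 26→40
Sum = 3+7+16+26+40 = 92.
Difference = 129 − 92 = 37.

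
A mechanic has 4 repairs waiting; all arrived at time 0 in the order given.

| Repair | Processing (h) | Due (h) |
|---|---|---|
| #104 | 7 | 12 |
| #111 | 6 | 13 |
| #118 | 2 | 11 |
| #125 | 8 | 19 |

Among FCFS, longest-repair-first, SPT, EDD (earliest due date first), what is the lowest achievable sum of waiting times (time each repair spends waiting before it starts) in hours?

25

FIFO (arrival order): #104 #111 #118 #125.
#104: waits 0, runs 0→7
#111: waits 7, runs 7→13
#118: waits 13, runs 13→15
#125: waits 15, runs 15→23
Sum = 0+7+13+15 = 35.
LPT (decreasing processing time): #125 #104 #111 #118.
#125: waits 0, runs 0→8
#104: waits 8, runs 8→15
#111: waits 15, runs 15→21
#118: waits 21, runs 21→23
Sum = 0+8+15+21 = 44.
SPT (increasing processing time): #118 #111 #104 #125.
#118: waits 0, runs 0→2
#111: waits 2, runs 2→8
#104: waits 8, runs 8→15
#125: waits 15, runs 15→23
Sum = 0+2+8+15 = 25.
EDD (increasing due date): #118 #104 #111 #125.
#118: waits 0, runs 0→2
#104: waits 2, runs 2→9
#111: waits 9, runs 9→15
#125: waits 15, runs 15→23
Sum = 0+2+9+15 = 26.
FIFO 35, LPT 44, SPT 25, EDD 26 → minimum 25.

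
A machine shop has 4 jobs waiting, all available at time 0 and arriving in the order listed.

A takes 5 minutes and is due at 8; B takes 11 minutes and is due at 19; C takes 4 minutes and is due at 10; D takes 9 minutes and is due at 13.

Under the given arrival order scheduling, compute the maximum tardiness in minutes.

16

FIFO (arrival order): A B C D.
A: 0→5, due 8, tardiness 0
B: 5→16, due 19, tardiness 0
C: 16→20, due 10, tardiness 10
D: 20→29, due 13, tardiness 16
Maximum = 16.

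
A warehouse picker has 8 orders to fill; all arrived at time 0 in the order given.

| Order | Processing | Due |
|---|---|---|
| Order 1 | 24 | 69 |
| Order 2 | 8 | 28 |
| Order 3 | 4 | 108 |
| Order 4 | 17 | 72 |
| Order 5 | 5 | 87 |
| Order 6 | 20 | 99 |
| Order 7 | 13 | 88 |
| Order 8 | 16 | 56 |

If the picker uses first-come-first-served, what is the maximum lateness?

51

FIFO (arrival order): Order 1 Order 2 Order 3 Order 4 Order 5 Order 6 Order 7 Order 8.
Order 1: 0→24, due 69, lateness -45
Order 2: 24→32, due 28, lateness 4
Order 3: 32→36, due 108, lateness -72
Order 4: 36→53, due 72, lateness -19
Order 5: 53→58, due 87, lateness -29
Order 6: 58→78, due 99, lateness -21
Order 7: 78→91, due 88, lateness 3
Order 8: 91→107, due 56, lateness 51
Maximum = 51.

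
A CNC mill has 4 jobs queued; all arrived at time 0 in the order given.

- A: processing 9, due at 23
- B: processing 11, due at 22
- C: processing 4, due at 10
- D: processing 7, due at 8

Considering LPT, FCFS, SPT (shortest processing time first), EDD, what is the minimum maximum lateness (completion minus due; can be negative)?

LPT (decreasing processing time): B A D C.
B: 0→11, due 22, lateness -11
A: 11→20, due 23, lateness -3
D: 20→27, due 8, lateness 19
C: 27→31, due 10, lateness 21
Maximum = 21.
FIFO (arrival order): A B C D.
A: 0→9, due 23, lateness -14
B: 9→20, due 22, lateness -2
C: 20→24, due 10, lateness 14
D: 24→31, due 8, lateness 23
Maximum = 23.
SPT (increasing processing time): C D A B.
C: 0→4, due 10, lateness -6
D: 4→11, due 8, lateness 3
A: 11→20, due 23, lateness -3
B: 20→31, due 22, lateness 9
Maximum = 9.
EDD (increasing due date): D C B A.
D: 0→7, due 8, lateness -1
C: 7→11, due 10, lateness 1
B: 11→22, due 22, lateness 0
A: 22→31, due 23, lateness 8
Maximum = 8.
LPT 21, FIFO 23, SPT 9, EDD 8 → minimum 8.

8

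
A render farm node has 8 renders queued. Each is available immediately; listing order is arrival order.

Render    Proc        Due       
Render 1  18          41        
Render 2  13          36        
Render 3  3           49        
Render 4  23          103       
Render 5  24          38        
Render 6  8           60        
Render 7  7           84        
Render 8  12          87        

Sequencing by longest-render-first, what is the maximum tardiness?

LPT (decreasing processing time): Render 5 Render 4 Render 1 Render 2 Render 8 Render 6 Render 7 Render 3.
Render 5: 0→24, due 38, tardiness 0
Render 4: 24→47, due 103, tardiness 0
Render 1: 47→65, due 41, tardiness 24
Render 2: 65→78, due 36, tardiness 42
Render 8: 78→90, due 87, tardiness 3
Render 6: 90→98, due 60, tardiness 38
Render 7: 98→105, due 84, tardiness 21
Render 3: 105→108, due 49, tardiness 59
Maximum = 59.

59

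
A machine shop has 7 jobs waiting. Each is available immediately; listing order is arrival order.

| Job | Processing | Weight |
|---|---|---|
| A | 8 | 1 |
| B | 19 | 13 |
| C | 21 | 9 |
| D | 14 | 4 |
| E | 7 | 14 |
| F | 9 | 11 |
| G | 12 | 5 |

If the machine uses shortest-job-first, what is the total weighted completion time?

2464

SPT (increasing processing time): E A F G D B C.
E: finishes 7, weight 14, w·C = 98
A: finishes 15, weight 1, w·C = 15
F: finishes 24, weight 11, w·C = 264
G: finishes 36, weight 5, w·C = 180
D: finishes 50, weight 4, w·C = 200
B: finishes 69, weight 13, w·C = 897
C: finishes 90, weight 9, w·C = 810
Sum = 98+15+264+180+200+897+810 = 2464.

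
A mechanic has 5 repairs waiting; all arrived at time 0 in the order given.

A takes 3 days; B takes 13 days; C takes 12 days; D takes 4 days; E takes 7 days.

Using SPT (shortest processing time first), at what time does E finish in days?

SPT (increasing processing time): A D E C B.
A: 0→3
D: 3→7
E: 7→14

14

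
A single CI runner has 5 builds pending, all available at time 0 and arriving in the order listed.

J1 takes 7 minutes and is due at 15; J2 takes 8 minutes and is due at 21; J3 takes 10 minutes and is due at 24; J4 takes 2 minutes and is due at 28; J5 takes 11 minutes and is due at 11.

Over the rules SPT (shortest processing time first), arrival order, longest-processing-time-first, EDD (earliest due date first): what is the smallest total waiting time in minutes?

SPT (increasing processing time): J4 J1 J2 J3 J5.
J4: waits 0, runs 0→2
J1: waits 2, runs 2→9
J2: waits 9, runs 9→17
J3: waits 17, runs 17→27
J5: waits 27, runs 27→38
Sum = 0+2+9+17+27 = 55.
FIFO (arrival order): J1 J2 J3 J4 J5.
J1: waits 0, runs 0→7
J2: waits 7, runs 7→15
J3: waits 15, runs 15→25
J4: waits 25, runs 25→27
J5: waits 27, runs 27→38
Sum = 0+7+15+25+27 = 74.
LPT (decreasing processing time): J5 J3 J2 J1 J4.
J5: waits 0, runs 0→11
J3: waits 11, runs 11→21
J2: waits 21, runs 21→29
J1: waits 29, runs 29→36
J4: waits 36, runs 36→38
Sum = 0+11+21+29+36 = 97.
EDD (increasing due date): J5 J1 J2 J3 J4.
J5: waits 0, runs 0→11
J1: waits 11, runs 11→18
J2: waits 18, runs 18→26
J3: waits 26, runs 26→36
J4: waits 36, runs 36→38
Sum = 0+11+18+26+36 = 91.
SPT 55, FIFO 74, LPT 97, EDD 91 → minimum 55.

55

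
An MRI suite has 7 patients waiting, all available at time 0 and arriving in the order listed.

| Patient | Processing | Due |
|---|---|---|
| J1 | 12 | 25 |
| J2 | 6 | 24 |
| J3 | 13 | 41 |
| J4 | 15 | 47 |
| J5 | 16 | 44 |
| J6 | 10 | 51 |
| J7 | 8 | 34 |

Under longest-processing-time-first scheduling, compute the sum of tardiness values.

LPT (decreasing processing time): J5 J4 J3 J1 J6 J7 J2.
J5: 0→16, due 44, tardiness 0
J4: 16→31, due 47, tardiness 0
J3: 31→44, due 41, tardiness 3
J1: 44→56, due 25, tardiness 31
J6: 56→66, due 51, tardiness 15
J7: 66→74, due 34, tardiness 40
J2: 74→80, due 24, tardiness 56
Sum = 0+0+3+31+15+40+56 = 145.

145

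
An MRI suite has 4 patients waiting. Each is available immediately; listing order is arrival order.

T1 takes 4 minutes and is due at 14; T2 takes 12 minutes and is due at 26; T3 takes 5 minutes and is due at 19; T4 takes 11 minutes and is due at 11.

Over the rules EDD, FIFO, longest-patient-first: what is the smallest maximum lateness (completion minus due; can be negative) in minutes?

6

EDD (increasing due date): T4 T1 T3 T2.
T4: 0→11, due 11, lateness 0
T1: 11→15, due 14, lateness 1
T3: 15→20, due 19, lateness 1
T2: 20→32, due 26, lateness 6
Maximum = 6.
FIFO (arrival order): T1 T2 T3 T4.
T1: 0→4, due 14, lateness -10
T2: 4→16, due 26, lateness -10
T3: 16→21, due 19, lateness 2
T4: 21→32, due 11, lateness 21
Maximum = 21.
LPT (decreasing processing time): T2 T4 T3 T1.
T2: 0→12, due 26, lateness -14
T4: 12→23, due 11, lateness 12
T3: 23→28, due 19, lateness 9
T1: 28→32, due 14, lateness 18
Maximum = 18.
EDD 6, FIFO 21, LPT 18 → minimum 6.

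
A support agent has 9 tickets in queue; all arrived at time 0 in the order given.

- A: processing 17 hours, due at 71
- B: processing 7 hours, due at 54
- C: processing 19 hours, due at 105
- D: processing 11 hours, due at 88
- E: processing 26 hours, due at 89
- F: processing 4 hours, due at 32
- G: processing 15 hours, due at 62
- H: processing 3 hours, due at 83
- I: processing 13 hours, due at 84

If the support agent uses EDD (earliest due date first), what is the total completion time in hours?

470

EDD (increasing due date): F B G A H I D E C.
F: 0→4
B: 4→11
G: 11→26
A: 26→43
H: 43→46
I: 46→59
D: 59→70
E: 70→96
C: 96→115
Sum = 4+11+26+43+46+59+70+96+115 = 470.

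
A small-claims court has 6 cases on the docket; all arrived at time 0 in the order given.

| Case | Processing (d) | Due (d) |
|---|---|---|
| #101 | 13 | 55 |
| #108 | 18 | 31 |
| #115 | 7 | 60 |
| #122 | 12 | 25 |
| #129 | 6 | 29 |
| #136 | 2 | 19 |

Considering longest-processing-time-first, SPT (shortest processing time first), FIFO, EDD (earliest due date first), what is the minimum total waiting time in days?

92

LPT (decreasing processing time): #108 #101 #122 #115 #129 #136.
#108: waits 0, runs 0→18
#101: waits 18, runs 18→31
#122: waits 31, runs 31→43
#115: waits 43, runs 43→50
#129: waits 50, runs 50→56
#136: waits 56, runs 56→58
Sum = 0+18+31+43+50+56 = 198.
SPT (increasing processing time): #136 #129 #115 #122 #101 #108.
#136: waits 0, runs 0→2
#129: waits 2, runs 2→8
#115: waits 8, runs 8→15
#122: waits 15, runs 15→27
#101: waits 27, runs 27→40
#108: waits 40, runs 40→58
Sum = 0+2+8+15+27+40 = 92.
FIFO (arrival order): #101 #108 #115 #122 #129 #136.
#101: waits 0, runs 0→13
#108: waits 13, runs 13→31
#115: waits 31, runs 31→38
#122: waits 38, runs 38→50
#129: waits 50, runs 50→56
#136: waits 56, runs 56→58
Sum = 0+13+31+38+50+56 = 188.
EDD (increasing due date): #136 #122 #129 #108 #101 #115.
#136: waits 0, runs 0→2
#122: waits 2, runs 2→14
#129: waits 14, runs 14→20
#108: waits 20, runs 20→38
#101: waits 38, runs 38→51
#115: waits 51, runs 51→58
Sum = 0+2+14+20+38+51 = 125.
LPT 198, SPT 92, FIFO 188, EDD 125 → minimum 92.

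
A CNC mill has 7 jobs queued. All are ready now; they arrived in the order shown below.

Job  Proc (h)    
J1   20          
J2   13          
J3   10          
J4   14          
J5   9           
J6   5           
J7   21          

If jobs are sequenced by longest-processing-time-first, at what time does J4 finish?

LPT (decreasing processing time): J7 J1 J4 J2 J3 J5 J6.
J7: 0→21
J1: 21→41
J4: 41→55

55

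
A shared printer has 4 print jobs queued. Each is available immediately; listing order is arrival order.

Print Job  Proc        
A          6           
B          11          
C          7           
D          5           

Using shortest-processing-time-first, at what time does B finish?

29

SPT (increasing processing time): D A C B.
D: 0→5
A: 5→11
C: 11→18
B: 18→29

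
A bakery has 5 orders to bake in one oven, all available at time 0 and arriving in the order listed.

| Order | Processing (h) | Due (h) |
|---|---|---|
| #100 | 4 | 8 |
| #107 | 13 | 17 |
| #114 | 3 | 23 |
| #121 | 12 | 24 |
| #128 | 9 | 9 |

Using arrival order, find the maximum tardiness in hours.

32

FIFO (arrival order): #100 #107 #114 #121 #128.
#100: 0→4, due 8, tardiness 0
#107: 4→17, due 17, tardiness 0
#114: 17→20, due 23, tardiness 0
#121: 20→32, due 24, tardiness 8
#128: 32→41, due 9, tardiness 32
Maximum = 32.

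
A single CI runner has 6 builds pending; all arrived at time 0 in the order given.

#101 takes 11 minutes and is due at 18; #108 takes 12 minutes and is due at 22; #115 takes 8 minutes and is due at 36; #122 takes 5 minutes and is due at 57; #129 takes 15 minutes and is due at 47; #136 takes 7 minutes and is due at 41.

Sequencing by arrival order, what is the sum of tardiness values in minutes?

22

FIFO (arrival order): #101 #108 #115 #122 #129 #136.
#101: 0→11, due 18, tardiness 0
#108: 11→23, due 22, tardiness 1
#115: 23→31, due 36, tardiness 0
#122: 31→36, due 57, tardiness 0
#129: 36→51, due 47, tardiness 4
#136: 51→58, due 41, tardiness 17
Sum = 0+1+0+0+4+17 = 22.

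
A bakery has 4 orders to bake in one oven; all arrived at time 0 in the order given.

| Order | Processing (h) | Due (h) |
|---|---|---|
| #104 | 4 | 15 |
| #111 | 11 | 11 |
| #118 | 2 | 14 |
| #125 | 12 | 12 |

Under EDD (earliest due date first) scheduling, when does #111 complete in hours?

11

EDD (increasing due date): #111 #125 #118 #104.
#111: 0→11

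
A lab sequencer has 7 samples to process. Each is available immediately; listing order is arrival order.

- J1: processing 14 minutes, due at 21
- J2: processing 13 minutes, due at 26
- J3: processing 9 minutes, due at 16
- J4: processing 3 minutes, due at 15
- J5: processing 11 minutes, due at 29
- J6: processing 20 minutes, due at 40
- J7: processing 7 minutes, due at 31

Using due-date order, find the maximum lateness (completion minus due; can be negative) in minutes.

EDD (increasing due date): J4 J3 J1 J2 J5 J7 J6.
J4: 0→3, due 15, lateness -12
J3: 3→12, due 16, lateness -4
J1: 12→26, due 21, lateness 5
J2: 26→39, due 26, lateness 13
J5: 39→50, due 29, lateness 21
J7: 50→57, due 31, lateness 26
J6: 57→77, due 40, lateness 37
Maximum = 37.

37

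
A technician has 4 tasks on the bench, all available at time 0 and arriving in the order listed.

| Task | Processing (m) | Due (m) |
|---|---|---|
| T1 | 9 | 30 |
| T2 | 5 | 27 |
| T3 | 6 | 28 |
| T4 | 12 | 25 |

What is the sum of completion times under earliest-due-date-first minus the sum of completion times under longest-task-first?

-8

EDD (increasing due date): T4 T2 T3 T1.
T4: 0→12
T2: 12→17
T3: 17→23
T1: 23→32
Sum = 12+17+23+32 = 84.
LPT (decreasing processing time): T4 T1 T3 T2.
T4: 0→12
T1: 12→21
T3: 21→27
T2: 27→32
Sum = 12+21+27+32 = 92.
Difference = 84 − 92 = -8.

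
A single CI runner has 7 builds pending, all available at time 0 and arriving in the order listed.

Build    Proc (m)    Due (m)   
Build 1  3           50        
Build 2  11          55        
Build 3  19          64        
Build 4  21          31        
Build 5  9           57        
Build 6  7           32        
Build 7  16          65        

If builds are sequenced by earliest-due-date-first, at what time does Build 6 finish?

28

EDD (increasing due date): Build 4 Build 6 Build 1 Build 2 Build 5 Build 3 Build 7.
Build 4: 0→21
Build 6: 21→28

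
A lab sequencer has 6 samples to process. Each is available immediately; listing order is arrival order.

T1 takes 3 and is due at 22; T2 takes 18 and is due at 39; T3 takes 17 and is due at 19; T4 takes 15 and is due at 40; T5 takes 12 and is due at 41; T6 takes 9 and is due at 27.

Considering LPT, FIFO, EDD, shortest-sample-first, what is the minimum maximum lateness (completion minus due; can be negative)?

33

LPT (decreasing processing time): T2 T3 T4 T5 T6 T1.
T2: 0→18, due 39, lateness -21
T3: 18→35, due 19, lateness 16
T4: 35→50, due 40, lateness 10
T5: 50→62, due 41, lateness 21
T6: 62→71, due 27, lateness 44
T1: 71→74, due 22, lateness 52
Maximum = 52.
FIFO (arrival order): T1 T2 T3 T4 T5 T6.
T1: 0→3, due 22, lateness -19
T2: 3→21, due 39, lateness -18
T3: 21→38, due 19, lateness 19
T4: 38→53, due 40, lateness 13
T5: 53→65, due 41, lateness 24
T6: 65→74, due 27, lateness 47
Maximum = 47.
EDD (increasing due date): T3 T1 T6 T2 T4 T5.
T3: 0→17, due 19, lateness -2
T1: 17→20, due 22, lateness -2
T6: 20→29, due 27, lateness 2
T2: 29→47, due 39, lateness 8
T4: 47→62, due 40, lateness 22
T5: 62→74, due 41, lateness 33
Maximum = 33.
SPT (increasing processing time): T1 T6 T5 T4 T3 T2.
T1: 0→3, due 22, lateness -19
T6: 3→12, due 27, lateness -15
T5: 12→24, due 41, lateness -17
T4: 24→39, due 40, lateness -1
T3: 39→56, due 19, lateness 37
T2: 56→74, due 39, lateness 35
Maximum = 37.
LPT 52, FIFO 47, EDD 33, SPT 37 → minimum 33.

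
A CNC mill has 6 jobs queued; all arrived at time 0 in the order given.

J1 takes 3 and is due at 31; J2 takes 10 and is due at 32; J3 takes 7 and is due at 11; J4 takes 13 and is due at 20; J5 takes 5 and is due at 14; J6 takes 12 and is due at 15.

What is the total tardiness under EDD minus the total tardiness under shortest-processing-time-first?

-3

EDD (increasing due date): J3 J5 J6 J4 J1 J2.
J3: 0→7, due 11, tardiness 0
J5: 7→12, due 14, tardiness 0
J6: 12→24, due 15, tardiness 9
J4: 24→37, due 20, tardiness 17
J1: 37→40, due 31, tardiness 9
J2: 40→50, due 32, tardiness 18
Sum = 0+0+9+17+9+18 = 53.
SPT (increasing processing time): J1 J5 J3 J2 J6 J4.
J1: 0→3, due 31, tardiness 0
J5: 3→8, due 14, tardiness 0
J3: 8→15, due 11, tardiness 4
J2: 15→25, due 32, tardiness 0
J6: 25→37, due 15, tardiness 22
J4: 37→50, due 20, tardiness 30
Sum = 0+0+4+0+22+30 = 56.
Difference = 53 − 56 = -3.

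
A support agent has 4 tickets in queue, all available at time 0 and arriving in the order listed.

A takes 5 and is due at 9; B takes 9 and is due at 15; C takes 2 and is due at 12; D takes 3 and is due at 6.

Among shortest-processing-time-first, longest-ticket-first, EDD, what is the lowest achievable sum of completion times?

SPT (increasing processing time): C D A B.
C: 0→2
D: 2→5
A: 5→10
B: 10→19
Sum = 2+5+10+19 = 36.
LPT (decreasing processing time): B A D C.
B: 0→9
A: 9→14
D: 14→17
C: 17→19
Sum = 9+14+17+19 = 59.
EDD (increasing due date): D A C B.
D: 0→3
A: 3→8
C: 8→10
B: 10→19
Sum = 3+8+10+19 = 40.
SPT 36, LPT 59, EDD 40 → minimum 36.

36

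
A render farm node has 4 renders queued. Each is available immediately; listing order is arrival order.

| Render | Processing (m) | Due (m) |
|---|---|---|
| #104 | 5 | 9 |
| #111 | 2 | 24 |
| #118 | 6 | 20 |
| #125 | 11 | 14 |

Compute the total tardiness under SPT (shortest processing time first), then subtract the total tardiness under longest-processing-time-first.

SPT (increasing processing time): #111 #104 #118 #125.
#111: 0→2, due 24, tardiness 0
#104: 2→7, due 9, tardiness 0
#118: 7→13, due 20, tardiness 0
#125: 13→24, due 14, tardiness 10
Sum = 0+0+0+10 = 10.
LPT (decreasing processing time): #125 #118 #104 #111.
#125: 0→11, due 14, tardiness 0
#118: 11→17, due 20, tardiness 0
#104: 17→22, due 9, tardiness 13
#111: 22→24, due 24, tardiness 0
Sum = 0+0+13+0 = 13.
Difference = 10 − 13 = -3.

-3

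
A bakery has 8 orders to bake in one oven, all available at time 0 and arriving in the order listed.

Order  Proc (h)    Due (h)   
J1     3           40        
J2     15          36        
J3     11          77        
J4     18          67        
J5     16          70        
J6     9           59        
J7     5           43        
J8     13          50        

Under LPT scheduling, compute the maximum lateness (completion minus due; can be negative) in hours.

LPT (decreasing processing time): J4 J5 J2 J8 J3 J6 J7 J1.
J4: 0→18, due 67, lateness -49
J5: 18→34, due 70, lateness -36
J2: 34→49, due 36, lateness 13
J8: 49→62, due 50, lateness 12
J3: 62→73, due 77, lateness -4
J6: 73→82, due 59, lateness 23
J7: 82→87, due 43, lateness 44
J1: 87→90, due 40, lateness 50
Maximum = 50.

50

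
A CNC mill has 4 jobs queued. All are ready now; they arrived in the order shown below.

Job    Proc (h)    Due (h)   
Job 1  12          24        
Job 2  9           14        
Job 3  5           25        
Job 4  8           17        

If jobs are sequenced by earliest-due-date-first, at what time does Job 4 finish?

17

EDD (increasing due date): Job 2 Job 4 Job 1 Job 3.
Job 2: 0→9
Job 4: 9→17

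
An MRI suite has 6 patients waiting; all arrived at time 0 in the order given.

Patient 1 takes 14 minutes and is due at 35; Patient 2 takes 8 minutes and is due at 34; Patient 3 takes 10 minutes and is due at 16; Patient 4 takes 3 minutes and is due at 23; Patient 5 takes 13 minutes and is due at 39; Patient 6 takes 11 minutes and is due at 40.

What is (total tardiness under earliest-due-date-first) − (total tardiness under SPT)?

-7

EDD (increasing due date): Patient 3 Patient 4 Patient 2 Patient 1 Patient 5 Patient 6.
Patient 3: 0→10, due 16, tardiness 0
Patient 4: 10→13, due 23, tardiness 0
Patient 2: 13→21, due 34, tardiness 0
Patient 1: 21→35, due 35, tardiness 0
Patient 5: 35→48, due 39, tardiness 9
Patient 6: 48→59, due 40, tardiness 19
Sum = 0+0+0+0+9+19 = 28.
SPT (increasing processing time): Patient 4 Patient 2 Patient 3 Patient 6 Patient 5 Patient 1.
Patient 4: 0→3, due 23, tardiness 0
Patient 2: 3→11, due 34, tardiness 0
Patient 3: 11→21, due 16, tardiness 5
Patient 6: 21→32, due 40, tardiness 0
Patient 5: 32→45, due 39, tardiness 6
Patient 1: 45→59, due 35, tardiness 24
Sum = 0+0+5+0+6+24 = 35.
Difference = 28 − 35 = -7.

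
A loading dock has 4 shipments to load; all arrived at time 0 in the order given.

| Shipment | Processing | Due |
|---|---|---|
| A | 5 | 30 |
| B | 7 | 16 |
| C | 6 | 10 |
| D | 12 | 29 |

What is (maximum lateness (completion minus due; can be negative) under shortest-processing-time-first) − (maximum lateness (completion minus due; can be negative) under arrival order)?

SPT (increasing processing time): A C B D.
A: 0→5, due 30, lateness -25
C: 5→11, due 10, lateness 1
B: 11→18, due 16, lateness 2
D: 18→30, due 29, lateness 1
Maximum = 2.
FIFO (arrival order): A B C D.
A: 0→5, due 30, lateness -25
B: 5→12, due 16, lateness -4
C: 12→18, due 10, lateness 8
D: 18→30, due 29, lateness 1
Maximum = 8.
Difference = 2 − 8 = -6.

-6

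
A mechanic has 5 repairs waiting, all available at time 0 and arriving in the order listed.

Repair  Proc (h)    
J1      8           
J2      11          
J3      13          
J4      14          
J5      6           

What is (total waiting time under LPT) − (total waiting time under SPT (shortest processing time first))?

42

LPT (decreasing processing time): J4 J3 J2 J1 J5.
J4: waits 0, runs 0→14
J3: waits 14, runs 14→27
J2: waits 27, runs 27→38
J1: waits 38, runs 38→46
J5: waits 46, runs 46→52
Sum = 0+14+27+38+46 = 125.
SPT (increasing processing time): J5 J1 J2 J3 J4.
J5: waits 0, runs 0→6
J1: waits 6, runs 6→14
J2: waits 14, runs 14→25
J3: waits 25, runs 25→38
J4: waits 38, runs 38→52
Sum = 0+6+14+25+38 = 83.
Difference = 125 − 83 = 42.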